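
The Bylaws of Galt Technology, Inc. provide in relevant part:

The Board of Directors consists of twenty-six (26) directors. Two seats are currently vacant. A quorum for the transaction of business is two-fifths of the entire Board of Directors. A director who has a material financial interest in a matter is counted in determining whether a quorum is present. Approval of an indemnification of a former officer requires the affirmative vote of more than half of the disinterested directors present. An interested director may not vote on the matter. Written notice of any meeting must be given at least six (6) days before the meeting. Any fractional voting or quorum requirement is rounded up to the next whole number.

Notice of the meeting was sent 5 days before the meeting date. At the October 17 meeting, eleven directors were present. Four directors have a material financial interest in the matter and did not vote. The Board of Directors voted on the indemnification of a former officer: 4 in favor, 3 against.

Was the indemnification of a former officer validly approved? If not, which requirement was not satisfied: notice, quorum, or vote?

Notice: 5 days given; 6 required (5 < 6). Not satisfied.
Quorum: 11 present (interested directors count toward quorum); quorum is 11. Satisfied.
Vote: the indemnification of a former officer requires a majority of the disinterested directors present (11 − 4 = 7). A majority of 7 is 4, so 4 affirmative votes are needed; 4 voted in favor. Satisfied.

Invalid — notice requirement not satisfied.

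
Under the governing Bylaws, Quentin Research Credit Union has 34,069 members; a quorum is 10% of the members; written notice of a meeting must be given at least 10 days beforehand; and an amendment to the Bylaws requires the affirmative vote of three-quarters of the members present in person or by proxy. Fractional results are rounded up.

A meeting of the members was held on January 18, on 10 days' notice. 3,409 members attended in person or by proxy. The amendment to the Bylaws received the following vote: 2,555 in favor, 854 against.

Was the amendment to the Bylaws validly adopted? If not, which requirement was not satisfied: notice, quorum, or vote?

Notice: 10 days given; 10 required. Satisfied.
Quorum: 10% of 34,069 = 3,406.90, rounded up to 3,407; 3,409 present. Satisfied.
Vote: requires three-fourths of those present (3,409); 3/4 of 3409 = 2556.75, rounded up to 2557, so 2,557 needed; 2,555 in favor. Not satisfied.

Invalid — vote requirement not satisfied.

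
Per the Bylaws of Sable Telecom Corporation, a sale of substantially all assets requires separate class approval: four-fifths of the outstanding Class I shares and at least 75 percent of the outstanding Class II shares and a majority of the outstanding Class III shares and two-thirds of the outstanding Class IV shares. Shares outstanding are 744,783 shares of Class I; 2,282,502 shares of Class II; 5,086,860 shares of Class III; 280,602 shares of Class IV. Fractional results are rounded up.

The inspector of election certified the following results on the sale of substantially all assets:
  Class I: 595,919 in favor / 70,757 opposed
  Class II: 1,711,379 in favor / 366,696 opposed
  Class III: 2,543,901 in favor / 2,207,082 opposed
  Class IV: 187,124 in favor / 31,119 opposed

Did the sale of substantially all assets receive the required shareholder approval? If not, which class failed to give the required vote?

Class I: 4/5 of 744783 = 595826.40, rounded up to 595827; 595,827 required, 595,919 in favor — approved.
Class II: 3/4 of 2282502 = 1711876.50, rounded up to 1711877; 1,711,877 required, 1,711,379 in favor — not approved.
Class III: a majority of 5086860 is 2543431; 2,543,431 required, 2,543,901 in favor — approved.
Class IV: 2/3 of 280602 = 187068; 187,068 required, 187,124 in favor — approved.

Not approved — the Class II shares did not give the required vote.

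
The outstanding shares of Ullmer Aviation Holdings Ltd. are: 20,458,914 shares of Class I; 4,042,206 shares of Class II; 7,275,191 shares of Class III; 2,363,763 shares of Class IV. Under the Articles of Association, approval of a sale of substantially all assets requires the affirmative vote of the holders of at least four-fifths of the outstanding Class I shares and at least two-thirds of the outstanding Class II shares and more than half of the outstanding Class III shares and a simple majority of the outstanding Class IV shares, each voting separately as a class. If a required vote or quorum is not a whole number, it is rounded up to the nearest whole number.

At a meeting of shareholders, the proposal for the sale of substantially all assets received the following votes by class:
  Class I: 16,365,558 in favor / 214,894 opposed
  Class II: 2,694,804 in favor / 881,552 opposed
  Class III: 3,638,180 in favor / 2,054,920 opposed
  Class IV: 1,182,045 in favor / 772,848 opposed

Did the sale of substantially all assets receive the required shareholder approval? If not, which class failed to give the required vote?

Not approved — the Class I shares did not give the required vote.

Class I: 4/5 of 20458914 = 16367131.20, rounded up to 16367132; 16,367,132 required, 16,365,558 in favor — not approved.
Class II: 2/3 of 4042206 = 2694804; 2,694,804 required, 2,694,804 in favor — approved.
Class III: a majority of 7275191 is 3637596; 3,637,596 required, 3,638,180 in favor — approved.
Class IV: a majority of 2363763 is 1181882; 1,181,882 required, 1,182,045 in favor — approved.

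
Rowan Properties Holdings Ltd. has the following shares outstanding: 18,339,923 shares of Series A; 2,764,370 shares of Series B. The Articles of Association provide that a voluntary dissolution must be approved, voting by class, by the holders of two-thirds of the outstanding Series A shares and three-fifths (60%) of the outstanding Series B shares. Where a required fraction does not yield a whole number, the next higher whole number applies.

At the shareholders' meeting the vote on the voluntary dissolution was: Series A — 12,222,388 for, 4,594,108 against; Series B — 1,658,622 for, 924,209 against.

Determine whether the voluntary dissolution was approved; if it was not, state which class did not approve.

Not approved — the Series A shares did not give the required vote.

Series A: 2/3 of 18339923 = 12226615.33, rounded up to 12226616; 12,226,616 required, 12,222,388 in favor — not approved.
Series B: 3/5 of 2764370 = 1658622; 1,658,622 required, 1,658,622 in favor — approved.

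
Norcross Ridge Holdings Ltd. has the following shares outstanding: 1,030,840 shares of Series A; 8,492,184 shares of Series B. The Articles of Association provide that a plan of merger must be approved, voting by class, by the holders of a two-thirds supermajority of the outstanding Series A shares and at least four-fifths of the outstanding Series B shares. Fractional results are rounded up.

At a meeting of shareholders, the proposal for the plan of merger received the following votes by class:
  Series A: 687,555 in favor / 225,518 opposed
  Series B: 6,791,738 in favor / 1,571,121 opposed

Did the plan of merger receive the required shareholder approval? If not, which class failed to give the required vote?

Series A: 2/3 of 1030840 = 687226.67, rounded up to 687227; 687,227 required, 687,555 in favor — approved.
Series B: 4/5 of 8492184 = 6793747.20, rounded up to 6793748; 6,793,748 required, 6,791,738 in favor — not approved.

Not approved — the Series B shares did not give the required vote.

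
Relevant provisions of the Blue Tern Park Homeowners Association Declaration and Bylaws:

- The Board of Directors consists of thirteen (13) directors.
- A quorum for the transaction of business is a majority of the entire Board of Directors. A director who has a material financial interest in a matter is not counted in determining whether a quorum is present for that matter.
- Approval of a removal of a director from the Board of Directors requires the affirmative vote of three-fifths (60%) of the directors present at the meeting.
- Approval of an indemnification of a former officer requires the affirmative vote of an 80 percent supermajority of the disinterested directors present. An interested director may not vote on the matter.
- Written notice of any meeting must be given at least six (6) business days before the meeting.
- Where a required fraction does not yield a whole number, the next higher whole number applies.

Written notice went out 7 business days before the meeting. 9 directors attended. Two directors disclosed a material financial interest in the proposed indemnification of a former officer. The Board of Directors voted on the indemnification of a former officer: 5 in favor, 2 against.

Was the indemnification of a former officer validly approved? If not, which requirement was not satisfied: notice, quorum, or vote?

Invalid — vote requirement not satisfied.

Notice: 7 business days given; 6 required (7 ≥ 6). Satisfied.
Quorum: 9 present, but the 2 interested directors do not count, leaving 7. Quorum is 7. Satisfied.
Vote: the indemnification of a former officer requires four-fifths of the disinterested directors present (9 − 2 = 7). 4/5 of 7 = 5.60, rounded up to 6, so 6 affirmative votes are needed; 5 voted in favor. Not satisfied.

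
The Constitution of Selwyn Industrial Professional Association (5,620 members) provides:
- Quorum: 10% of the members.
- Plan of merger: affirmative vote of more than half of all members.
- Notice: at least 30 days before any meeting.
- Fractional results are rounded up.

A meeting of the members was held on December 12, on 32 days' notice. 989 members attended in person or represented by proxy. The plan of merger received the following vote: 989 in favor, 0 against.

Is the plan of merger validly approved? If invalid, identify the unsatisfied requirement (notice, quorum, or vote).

Invalid — vote requirement not satisfied.

Notice: 32 days given; 30 required. Satisfied.
Quorum: 10% of 5,620 = 562; 989 present. Satisfied.
Vote: requires a majority of all members (5,620); a majority of 5620 is 2811, so 2,811 needed; 989 in favor. Not satisfied.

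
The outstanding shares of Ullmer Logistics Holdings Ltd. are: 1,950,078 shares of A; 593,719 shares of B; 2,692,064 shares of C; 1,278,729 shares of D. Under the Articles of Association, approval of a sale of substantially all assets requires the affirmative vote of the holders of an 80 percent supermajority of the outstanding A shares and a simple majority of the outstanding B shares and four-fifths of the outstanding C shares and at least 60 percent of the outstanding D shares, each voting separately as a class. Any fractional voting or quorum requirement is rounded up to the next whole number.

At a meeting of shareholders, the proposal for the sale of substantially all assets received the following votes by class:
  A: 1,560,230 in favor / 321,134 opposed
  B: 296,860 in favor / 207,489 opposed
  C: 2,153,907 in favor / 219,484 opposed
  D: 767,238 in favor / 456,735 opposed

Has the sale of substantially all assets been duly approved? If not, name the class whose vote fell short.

A: 4/5 of 1950078 = 1560062.40, rounded up to 1560063; 1,560,063 required, 1,560,230 in favor — approved.
B: a majority of 593719 is 296860; 296,860 required, 296,860 in favor — approved.
C: 4/5 of 2692064 = 2153651.20, rounded up to 2153652; 2,153,652 required, 2,153,907 in favor — approved.
D: 3/5 of 1278729 = 767237.40, rounded up to 767238; 767,238 required, 767,238 in favor — approved.

Approved — every class gave the required vote.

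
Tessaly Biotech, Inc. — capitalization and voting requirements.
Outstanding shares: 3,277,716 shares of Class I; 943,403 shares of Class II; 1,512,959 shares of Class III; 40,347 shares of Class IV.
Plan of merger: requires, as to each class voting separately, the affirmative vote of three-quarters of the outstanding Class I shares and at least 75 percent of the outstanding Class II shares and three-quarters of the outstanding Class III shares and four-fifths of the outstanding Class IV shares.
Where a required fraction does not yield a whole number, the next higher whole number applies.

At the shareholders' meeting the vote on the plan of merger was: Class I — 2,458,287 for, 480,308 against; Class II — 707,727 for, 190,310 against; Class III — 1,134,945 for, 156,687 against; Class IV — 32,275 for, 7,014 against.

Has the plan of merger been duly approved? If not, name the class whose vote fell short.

Not approved — the Class IV shares did not give the required vote.

Class I: 3/4 of 3277716 = 2458287; 2,458,287 required, 2,458,287 in favor — approved.
Class II: 3/4 of 943403 = 707552.25, rounded up to 707553; 707,553 required, 707,727 in favor — approved.
Class III: 3/4 of 1512959 = 1134719.25, rounded up to 1134720; 1,134,720 required, 1,134,945 in favor — approved.
Class IV: 4/5 of 40347 = 32277.60, rounded up to 32278; 32,278 required, 32,275 in favor — not approved.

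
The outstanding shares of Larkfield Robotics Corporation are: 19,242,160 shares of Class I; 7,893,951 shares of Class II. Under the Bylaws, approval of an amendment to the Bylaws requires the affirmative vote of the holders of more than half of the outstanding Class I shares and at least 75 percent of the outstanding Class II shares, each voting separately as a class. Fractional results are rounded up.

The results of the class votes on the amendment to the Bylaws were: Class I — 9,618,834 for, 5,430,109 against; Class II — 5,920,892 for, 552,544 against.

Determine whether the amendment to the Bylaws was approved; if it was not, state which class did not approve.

Class I: a majority of 19242160 is 9621081; 9,621,081 required, 9,618,834 in favor — not approved.
Class II: 3/4 of 7893951 = 5920463.25, rounded up to 5920464; 5,920,464 required, 5,920,892 in favor — approved.

Not approved — the Class I shares did not give the required vote.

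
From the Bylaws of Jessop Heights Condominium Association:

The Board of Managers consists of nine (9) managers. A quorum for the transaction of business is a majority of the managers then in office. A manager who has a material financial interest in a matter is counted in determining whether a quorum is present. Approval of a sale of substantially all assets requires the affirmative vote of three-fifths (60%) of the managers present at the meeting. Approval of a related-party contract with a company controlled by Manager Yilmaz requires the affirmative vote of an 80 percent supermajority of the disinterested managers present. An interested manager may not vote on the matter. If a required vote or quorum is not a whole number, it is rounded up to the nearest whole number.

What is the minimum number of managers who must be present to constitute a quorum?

A majority of 9 is 5.

5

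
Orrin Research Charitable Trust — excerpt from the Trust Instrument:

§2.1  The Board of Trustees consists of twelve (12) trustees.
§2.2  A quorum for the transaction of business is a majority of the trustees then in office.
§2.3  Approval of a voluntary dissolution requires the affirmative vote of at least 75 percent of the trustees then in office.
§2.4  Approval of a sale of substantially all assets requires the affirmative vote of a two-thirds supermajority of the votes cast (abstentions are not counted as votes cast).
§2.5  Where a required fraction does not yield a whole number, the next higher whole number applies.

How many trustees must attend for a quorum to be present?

A majority of 12 is 7.

7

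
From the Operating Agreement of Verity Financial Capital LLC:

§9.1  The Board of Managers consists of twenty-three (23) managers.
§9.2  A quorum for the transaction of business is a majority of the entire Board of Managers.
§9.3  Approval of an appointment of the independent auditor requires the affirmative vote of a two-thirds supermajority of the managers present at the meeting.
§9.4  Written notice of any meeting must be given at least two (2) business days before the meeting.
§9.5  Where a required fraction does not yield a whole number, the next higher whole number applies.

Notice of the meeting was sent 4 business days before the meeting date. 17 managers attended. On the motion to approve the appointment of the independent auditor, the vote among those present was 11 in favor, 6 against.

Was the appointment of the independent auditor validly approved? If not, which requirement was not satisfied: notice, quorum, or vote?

Notice: 4 business days given; 2 required (4 ≥ 2). Satisfied.
Quorum: 17 present; quorum is 12. Satisfied.
Vote: the appointment of the independent auditor requires two-thirds of the managers present (17). 2/3 of 17 = 11.33, rounded up to 12, so 12 affirmative votes are needed; 11 voted in favor. Not satisfied.

Invalid — vote requirement not satisfied.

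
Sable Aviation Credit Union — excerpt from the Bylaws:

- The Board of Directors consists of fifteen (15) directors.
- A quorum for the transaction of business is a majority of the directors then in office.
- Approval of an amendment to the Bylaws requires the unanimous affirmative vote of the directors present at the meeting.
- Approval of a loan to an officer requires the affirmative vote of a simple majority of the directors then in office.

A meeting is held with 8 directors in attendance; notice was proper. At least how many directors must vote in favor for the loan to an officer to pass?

The loan to an officer requires a majority of the directors then in office (15).
A majority of 15 is 8.

8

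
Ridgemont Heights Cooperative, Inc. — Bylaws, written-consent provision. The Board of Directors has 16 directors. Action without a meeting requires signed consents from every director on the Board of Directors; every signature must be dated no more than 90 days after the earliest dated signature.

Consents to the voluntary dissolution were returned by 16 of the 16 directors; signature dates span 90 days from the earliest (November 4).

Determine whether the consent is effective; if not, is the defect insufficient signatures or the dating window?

Effective — both the signature and dating-window requirements are satisfied.

Signatures required: every one of 16 — unanimous means all 16, so 16 needed; 16 signed. Sufficient.
Dating window: the latest signature is 90 days after the earliest; the limit is 90 days. Within the window.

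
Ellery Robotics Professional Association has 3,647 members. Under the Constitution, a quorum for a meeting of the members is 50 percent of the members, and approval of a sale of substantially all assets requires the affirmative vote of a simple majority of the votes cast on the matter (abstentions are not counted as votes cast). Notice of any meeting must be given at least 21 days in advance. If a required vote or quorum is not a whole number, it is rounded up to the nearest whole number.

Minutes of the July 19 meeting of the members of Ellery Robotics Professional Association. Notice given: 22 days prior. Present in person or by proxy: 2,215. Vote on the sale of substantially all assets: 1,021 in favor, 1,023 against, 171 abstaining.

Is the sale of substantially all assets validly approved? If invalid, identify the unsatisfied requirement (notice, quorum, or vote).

Invalid — vote requirement not satisfied.

Notice: 22 days given; 21 required. Satisfied.
Quorum: 50% of 3,647 = 1,823.50, rounded up to 1,824; 2,215 present. Satisfied.
Vote: requires a majority of the votes cast (2,215 − 171 abstaining = 2,044); a majority of 2044 is 1023, so 1,023 needed; 1,021 in favor. Not satisfied.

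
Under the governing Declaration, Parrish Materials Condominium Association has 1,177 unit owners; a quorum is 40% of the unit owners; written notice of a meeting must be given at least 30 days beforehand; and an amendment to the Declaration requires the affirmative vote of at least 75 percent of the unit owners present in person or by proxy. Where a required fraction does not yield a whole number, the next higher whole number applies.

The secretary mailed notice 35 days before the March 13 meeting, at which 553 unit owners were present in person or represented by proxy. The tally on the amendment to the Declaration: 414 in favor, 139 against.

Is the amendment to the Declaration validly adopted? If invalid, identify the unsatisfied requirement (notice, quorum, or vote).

Invalid — vote requirement not satisfied.

Notice: 35 days given; 30 required. Satisfied.
Quorum: 40% of 1,177 = 470.80, rounded up to 471; 553 present. Satisfied.
Vote: requires three-fourths of those present (553); 3/4 of 553 = 414.75, rounded up to 415, so 415 needed; 414 in favor. Not satisfied.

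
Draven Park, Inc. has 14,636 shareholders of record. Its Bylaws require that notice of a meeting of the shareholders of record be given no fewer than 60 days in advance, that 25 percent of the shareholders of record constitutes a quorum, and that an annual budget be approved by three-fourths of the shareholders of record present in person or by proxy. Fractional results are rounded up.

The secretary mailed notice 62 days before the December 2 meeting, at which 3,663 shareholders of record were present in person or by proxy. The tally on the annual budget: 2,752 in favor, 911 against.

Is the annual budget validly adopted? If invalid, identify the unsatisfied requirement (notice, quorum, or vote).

Notice: 62 days given; 60 required. Satisfied.
Quorum: 25% of 14,636 = 3,659; 3,663 present. Satisfied.
Vote: requires three-fourths of those present (3,663); 3/4 of 3663 = 2747.25, rounded up to 2748, so 2,748 needed; 2,752 in favor. Satisfied.

Valid — all requirements satisfied.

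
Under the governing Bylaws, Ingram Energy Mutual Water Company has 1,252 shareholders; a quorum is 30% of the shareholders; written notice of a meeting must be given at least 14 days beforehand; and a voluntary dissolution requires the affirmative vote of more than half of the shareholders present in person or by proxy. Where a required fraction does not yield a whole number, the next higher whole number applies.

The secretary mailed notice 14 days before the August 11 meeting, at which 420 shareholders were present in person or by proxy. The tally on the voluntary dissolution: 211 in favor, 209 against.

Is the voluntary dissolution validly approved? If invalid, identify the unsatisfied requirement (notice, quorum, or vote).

Notice: 14 days given; 14 required. Satisfied.
Quorum: 30% of 1,252 = 375.60, rounded up to 376; 420 present. Satisfied.
Vote: requires a majority of those present (420); a majority of 420 is 211, so 211 needed; 211 in favor. Satisfied.

Valid — all requirements satisfied.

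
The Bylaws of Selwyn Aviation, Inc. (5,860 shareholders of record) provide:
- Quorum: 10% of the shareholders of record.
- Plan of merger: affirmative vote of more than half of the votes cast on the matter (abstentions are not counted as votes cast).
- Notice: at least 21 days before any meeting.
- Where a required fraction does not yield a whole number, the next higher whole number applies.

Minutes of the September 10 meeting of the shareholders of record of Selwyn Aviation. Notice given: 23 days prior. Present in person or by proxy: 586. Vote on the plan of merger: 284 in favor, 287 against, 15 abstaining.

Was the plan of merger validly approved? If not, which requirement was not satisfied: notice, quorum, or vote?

Notice: 23 days given; 21 required. Satisfied.
Quorum: 10% of 5,860 = 586; 586 present. Satisfied.
Vote: requires a majority of the votes cast (586 − 15 abstaining = 571); a majority of 571 is 286, so 286 needed; 284 in favor. Not satisfied.

Invalid — vote requirement not satisfied.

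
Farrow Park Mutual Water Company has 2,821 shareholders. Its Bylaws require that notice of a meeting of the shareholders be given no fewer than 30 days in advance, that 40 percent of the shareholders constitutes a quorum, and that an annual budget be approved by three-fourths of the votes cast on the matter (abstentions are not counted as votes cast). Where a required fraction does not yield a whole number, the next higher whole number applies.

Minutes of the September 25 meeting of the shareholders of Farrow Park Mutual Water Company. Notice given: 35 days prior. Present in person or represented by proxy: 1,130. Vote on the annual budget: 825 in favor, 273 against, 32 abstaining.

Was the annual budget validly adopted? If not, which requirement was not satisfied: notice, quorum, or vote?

Notice: 35 days given; 30 required. Satisfied.
Quorum: 40% of 2,821 = 1,128.40, rounded up to 1,129; 1,130 present. Satisfied.
Vote: requires three-fourths of the votes cast (1,130 − 32 abstaining = 1,098); 3/4 of 1098 = 823.50, rounded up to 824, so 824 needed; 825 in favor. Satisfied.

Valid — all requirements satisfied.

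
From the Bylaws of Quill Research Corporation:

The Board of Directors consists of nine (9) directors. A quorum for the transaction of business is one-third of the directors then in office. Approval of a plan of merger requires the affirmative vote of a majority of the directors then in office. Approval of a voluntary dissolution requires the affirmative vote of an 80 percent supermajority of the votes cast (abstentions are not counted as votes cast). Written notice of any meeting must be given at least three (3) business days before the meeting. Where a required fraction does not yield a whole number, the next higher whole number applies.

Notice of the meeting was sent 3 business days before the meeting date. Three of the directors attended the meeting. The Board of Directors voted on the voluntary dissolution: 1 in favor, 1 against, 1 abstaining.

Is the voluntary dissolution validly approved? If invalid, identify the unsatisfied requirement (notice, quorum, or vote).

Invalid — vote requirement not satisfied.

Notice: 3 business days given; 3 required (3 ≥ 3). Satisfied.
Quorum: 3 present; quorum is 3. Satisfied.
Vote: the voluntary dissolution requires four-fifths of the votes cast (3 present − 1 abstaining = 2). 4/5 of 2 = 1.60, rounded up to 2, so 2 affirmative votes are needed; 1 voted in favor. Not satisfied.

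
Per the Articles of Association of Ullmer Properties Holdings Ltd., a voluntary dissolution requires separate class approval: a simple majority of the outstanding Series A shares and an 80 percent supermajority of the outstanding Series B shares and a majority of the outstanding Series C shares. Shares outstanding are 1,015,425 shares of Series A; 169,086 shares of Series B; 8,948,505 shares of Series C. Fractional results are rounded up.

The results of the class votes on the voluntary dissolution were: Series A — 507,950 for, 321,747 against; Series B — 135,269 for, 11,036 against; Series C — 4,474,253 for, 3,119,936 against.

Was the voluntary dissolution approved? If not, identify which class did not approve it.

Approved — every class gave the required vote.

Series A: a majority of 1015425 is 507713; 507,713 required, 507,950 in favor — approved.
Series B: 4/5 of 169086 = 135268.80, rounded up to 135269; 135,269 required, 135,269 in favor — approved.
Series C: a majority of 8948505 is 4474253; 4,474,253 required, 4,474,253 in favor — approved.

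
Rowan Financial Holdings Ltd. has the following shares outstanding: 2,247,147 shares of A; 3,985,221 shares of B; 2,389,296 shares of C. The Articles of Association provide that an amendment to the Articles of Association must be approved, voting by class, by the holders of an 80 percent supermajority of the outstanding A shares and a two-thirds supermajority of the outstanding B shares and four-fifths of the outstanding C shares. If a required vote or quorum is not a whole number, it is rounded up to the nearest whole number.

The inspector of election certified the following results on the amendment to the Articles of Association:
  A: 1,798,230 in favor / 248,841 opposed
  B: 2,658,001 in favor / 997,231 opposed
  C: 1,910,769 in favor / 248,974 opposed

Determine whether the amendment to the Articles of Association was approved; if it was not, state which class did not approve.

A: 4/5 of 2247147 = 1797717.60, rounded up to 1797718; 1,797,718 required, 1,798,230 in favor — approved.
B: 2/3 of 3985221 = 2656814; 2,656,814 required, 2,658,001 in favor — approved.
C: 4/5 of 2389296 = 1911436.80, rounded up to 1911437; 1,911,437 required, 1,910,769 in favor — not approved.

Not approved — the C shares did not give the required vote.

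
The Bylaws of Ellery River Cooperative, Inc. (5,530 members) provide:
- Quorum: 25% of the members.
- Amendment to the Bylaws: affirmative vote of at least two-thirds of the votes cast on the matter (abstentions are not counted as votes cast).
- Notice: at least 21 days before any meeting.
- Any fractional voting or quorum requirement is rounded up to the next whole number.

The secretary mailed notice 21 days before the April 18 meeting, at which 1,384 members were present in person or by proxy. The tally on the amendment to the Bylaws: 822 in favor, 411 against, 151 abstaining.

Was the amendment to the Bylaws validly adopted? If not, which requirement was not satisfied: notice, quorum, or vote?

Valid — all requirements satisfied.

Notice: 21 days given; 21 required. Satisfied.
Quorum: 25% of 5,530 = 1,382.50, rounded up to 1,383; 1,384 present. Satisfied.
Vote: requires two-thirds of the votes cast (1,384 − 151 abstaining = 1,233); 2/3 of 1233 = 822, so 822 needed; 822 in favor. Satisfied.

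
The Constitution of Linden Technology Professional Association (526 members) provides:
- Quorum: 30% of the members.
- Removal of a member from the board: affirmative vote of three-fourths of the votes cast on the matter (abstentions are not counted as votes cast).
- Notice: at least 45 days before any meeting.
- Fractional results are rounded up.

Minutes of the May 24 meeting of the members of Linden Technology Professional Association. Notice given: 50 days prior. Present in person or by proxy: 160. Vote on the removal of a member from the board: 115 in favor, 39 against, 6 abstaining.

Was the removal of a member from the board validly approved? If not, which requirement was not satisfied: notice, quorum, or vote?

Notice: 50 days given; 45 required. Satisfied.
Quorum: 30% of 526 = 157.80, rounded up to 158; 160 present. Satisfied.
Vote: requires three-fourths of the votes cast (160 − 6 abstaining = 154); 3/4 of 154 = 115.50, rounded up to 116, so 116 needed; 115 in favor. Not satisfied.

Invalid — vote requirement not satisfied.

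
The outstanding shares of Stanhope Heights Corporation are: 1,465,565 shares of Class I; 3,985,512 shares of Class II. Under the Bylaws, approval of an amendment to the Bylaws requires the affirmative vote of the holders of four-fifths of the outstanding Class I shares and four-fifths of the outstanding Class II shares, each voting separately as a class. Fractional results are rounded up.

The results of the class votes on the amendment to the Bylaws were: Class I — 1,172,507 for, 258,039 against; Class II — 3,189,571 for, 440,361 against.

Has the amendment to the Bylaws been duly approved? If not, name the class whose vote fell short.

Class I: 4/5 of 1465565 = 1172452; 1,172,452 required, 1,172,507 in favor — approved.
Class II: 4/5 of 3985512 = 3188409.60, rounded up to 3188410; 3,188,410 required, 3,189,571 in favor — approved.

Approved — every class gave the required vote.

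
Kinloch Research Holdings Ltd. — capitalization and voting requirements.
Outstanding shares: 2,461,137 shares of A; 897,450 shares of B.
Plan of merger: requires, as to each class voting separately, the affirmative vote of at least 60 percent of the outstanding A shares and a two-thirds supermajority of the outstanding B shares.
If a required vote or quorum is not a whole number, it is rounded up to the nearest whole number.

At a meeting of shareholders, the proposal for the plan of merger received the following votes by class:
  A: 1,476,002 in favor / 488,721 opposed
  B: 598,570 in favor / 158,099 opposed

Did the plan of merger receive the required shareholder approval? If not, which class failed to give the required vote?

A: 3/5 of 2461137 = 1476682.20, rounded up to 1476683; 1,476,683 required, 1,476,002 in favor — not approved.
B: 2/3 of 897450 = 598300; 598,300 required, 598,570 in favor — approved.

Not approved — the A shares did not give the required vote.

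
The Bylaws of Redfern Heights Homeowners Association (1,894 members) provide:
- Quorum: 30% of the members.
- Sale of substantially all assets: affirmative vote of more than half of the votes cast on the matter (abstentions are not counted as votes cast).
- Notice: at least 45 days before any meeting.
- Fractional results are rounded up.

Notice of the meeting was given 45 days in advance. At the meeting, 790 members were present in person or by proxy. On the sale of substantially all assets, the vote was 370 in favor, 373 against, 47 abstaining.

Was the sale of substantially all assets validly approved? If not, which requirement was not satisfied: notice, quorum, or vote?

Notice: 45 days given; 45 required. Satisfied.
Quorum: 30% of 1,894 = 568.20, rounded up to 569; 790 present. Satisfied.
Vote: requires a majority of the votes cast (790 − 47 abstaining = 743); a majority of 743 is 372, so 372 needed; 370 in favor. Not satisfied.

Invalid — vote requirement not satisfied.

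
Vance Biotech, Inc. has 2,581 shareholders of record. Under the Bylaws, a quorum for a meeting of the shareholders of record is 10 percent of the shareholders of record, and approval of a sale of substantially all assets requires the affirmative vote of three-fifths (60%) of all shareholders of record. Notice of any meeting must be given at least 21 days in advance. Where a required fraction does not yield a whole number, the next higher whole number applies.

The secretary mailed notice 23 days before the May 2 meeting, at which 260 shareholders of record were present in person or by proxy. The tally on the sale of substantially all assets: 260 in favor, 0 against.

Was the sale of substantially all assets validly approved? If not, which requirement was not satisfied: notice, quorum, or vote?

Notice: 23 days given; 21 required. Satisfied.
Quorum: 10% of 2,581 = 258.10, rounded up to 259; 260 present. Satisfied.
Vote: requires three-fifths of all shareholders of record (2,581); 3/5 of 2581 = 1548.60, rounded up to 1549, so 1,549 needed; 260 in favor. Not satisfied.

Invalid — vote requirement not satisfied.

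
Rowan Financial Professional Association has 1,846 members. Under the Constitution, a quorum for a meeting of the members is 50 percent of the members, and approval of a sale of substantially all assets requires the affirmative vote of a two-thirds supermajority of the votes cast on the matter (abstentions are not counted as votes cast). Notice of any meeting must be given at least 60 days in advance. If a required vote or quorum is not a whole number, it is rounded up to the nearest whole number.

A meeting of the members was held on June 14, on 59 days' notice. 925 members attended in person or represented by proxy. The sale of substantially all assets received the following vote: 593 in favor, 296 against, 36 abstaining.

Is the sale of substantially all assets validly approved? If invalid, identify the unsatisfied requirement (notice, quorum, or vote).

Invalid — notice requirement not satisfied.

Notice: 59 days given; 60 required. Not satisfied.
Quorum: 50% of 1,846 = 923; 925 present. Satisfied.
Vote: requires two-thirds of the votes cast (925 − 36 abstaining = 889); 2/3 of 889 = 592.67, rounded up to 593, so 593 needed; 593 in favor. Satisfied.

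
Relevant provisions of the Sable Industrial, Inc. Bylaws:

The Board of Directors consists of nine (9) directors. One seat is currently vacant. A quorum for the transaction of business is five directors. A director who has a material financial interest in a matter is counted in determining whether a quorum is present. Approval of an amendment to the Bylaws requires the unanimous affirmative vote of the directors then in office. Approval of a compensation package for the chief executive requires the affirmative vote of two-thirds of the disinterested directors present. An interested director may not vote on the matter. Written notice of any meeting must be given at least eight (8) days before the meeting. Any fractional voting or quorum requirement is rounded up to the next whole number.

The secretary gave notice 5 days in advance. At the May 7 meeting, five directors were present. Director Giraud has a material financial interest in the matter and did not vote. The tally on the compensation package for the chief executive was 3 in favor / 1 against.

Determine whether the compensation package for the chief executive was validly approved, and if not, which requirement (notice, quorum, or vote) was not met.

Notice: 5 days given; 8 required (5 < 8). Not satisfied.
Quorum: 5 present (interested directors count toward quorum); quorum is 5. Satisfied.
Vote: the compensation package for the chief executive requires two-thirds of the disinterested directors present (5 − 1 = 4). 2/3 of 4 = 2.67, rounded up to 3, so 3 affirmative votes are needed; 3 voted in favor. Satisfied.

Invalid — notice requirement not satisfied.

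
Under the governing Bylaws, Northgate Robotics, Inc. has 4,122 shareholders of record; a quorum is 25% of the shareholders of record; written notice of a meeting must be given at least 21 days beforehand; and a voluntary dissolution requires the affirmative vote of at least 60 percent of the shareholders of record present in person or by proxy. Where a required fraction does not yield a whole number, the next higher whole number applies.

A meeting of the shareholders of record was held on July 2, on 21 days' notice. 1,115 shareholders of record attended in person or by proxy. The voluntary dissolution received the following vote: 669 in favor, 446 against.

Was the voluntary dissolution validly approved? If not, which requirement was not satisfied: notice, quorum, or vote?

Valid — all requirements satisfied.

Notice: 21 days given; 21 required. Satisfied.
Quorum: 25% of 4,122 = 1,030.50, rounded up to 1,031; 1,115 present. Satisfied.
Vote: requires three-fifths of those present (1,115); 3/5 of 1115 = 669, so 669 needed; 669 in favor. Satisfied.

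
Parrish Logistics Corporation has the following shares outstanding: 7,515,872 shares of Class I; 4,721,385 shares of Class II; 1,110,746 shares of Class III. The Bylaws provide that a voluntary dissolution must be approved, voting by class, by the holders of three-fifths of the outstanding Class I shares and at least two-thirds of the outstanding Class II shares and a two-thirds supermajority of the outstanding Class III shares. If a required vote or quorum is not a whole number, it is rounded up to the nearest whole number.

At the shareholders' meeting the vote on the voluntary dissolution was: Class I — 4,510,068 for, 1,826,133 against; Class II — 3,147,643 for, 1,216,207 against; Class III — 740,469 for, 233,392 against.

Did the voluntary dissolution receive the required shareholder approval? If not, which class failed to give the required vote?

Not approved — the Class III shares did not give the required vote.

Class I: 3/5 of 7515872 = 4509523.20, rounded up to 4509524; 4,509,524 required, 4,510,068 in favor — approved.
Class II: 2/3 of 4721385 = 3147590; 3,147,590 required, 3,147,643 in favor — approved.
Class III: 2/3 of 1110746 = 740497.33, rounded up to 740498; 740,498 required, 740,469 in favor — not approved.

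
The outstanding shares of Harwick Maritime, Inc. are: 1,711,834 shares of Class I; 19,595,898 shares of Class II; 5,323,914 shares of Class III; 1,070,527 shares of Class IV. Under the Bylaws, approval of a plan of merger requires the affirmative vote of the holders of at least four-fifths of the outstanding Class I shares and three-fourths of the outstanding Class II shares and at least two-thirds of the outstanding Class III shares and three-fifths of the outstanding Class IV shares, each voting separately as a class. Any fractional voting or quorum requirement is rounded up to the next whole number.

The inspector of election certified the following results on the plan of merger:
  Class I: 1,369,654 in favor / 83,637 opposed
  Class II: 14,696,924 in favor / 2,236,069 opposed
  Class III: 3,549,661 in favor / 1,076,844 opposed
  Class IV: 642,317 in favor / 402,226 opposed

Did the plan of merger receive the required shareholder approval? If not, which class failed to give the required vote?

Class I: 4/5 of 1711834 = 1369467.20, rounded up to 1369468; 1,369,468 required, 1,369,654 in favor — approved.
Class II: 3/4 of 19595898 = 14696923.50, rounded up to 14696924; 14,696,924 required, 14,696,924 in favor — approved.
Class III: 2/3 of 5323914 = 3549276; 3,549,276 required, 3,549,661 in favor — approved.
Class IV: 3/5 of 1070527 = 642316.20, rounded up to 642317; 642,317 required, 642,317 in favor — approved.

Approved — every class gave the required vote.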